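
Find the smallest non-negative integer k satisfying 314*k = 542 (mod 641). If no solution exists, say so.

459

gcd(314, 641) = 1, so a unique solution mod 641 exists.
314⁻¹ ≡ 345 (mod 641).
k ≡ 345*542 ≡ 459 (mod 641).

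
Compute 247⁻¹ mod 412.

407

412 = 1·247 + 165
247 = 1·165 + 82
165 = 2·82 + 1
82 = 82·1 + 0
gcd(247, 412) = 1, so the inverse exists.
Bézout: 1 = 3·412 − 5·247.
So 247⁻¹ ≡ −5 ≡ 407 (mod 412).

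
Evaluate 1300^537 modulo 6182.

2834

By square-and-multiply:
537 in binary is 1000011001, i.e. 537 = 512 + 16 + 8 + 1.
1300^1 ≡ 1300 (mod 6182)
1300^2 ≡ 1300^2 = 1690000 ≡ 2314 (mod 6182)
1300^4 ≡ 2314^2 = 5354596 ≡ 984 (mod 6182)
1300^8 ≡ 984^2 = 968256 ≡ 3864 (mod 6182)
1300^16 ≡ 3864^2 = 14930496 ≡ 966 (mod 6182)
1300^32 ≡ 966^2 = 933156 ≡ 5856 (mod 6182)
1300^64 ≡ 5856^2 = 34292736 ≡ 1182 (mod 6182)
1300^128 ≡ 1182^2 = 1397124 ≡ 6174 (mod 6182)
1300^256 ≡ 6174^2 = 38118276 ≡ 64 (mod 6182)
1300^512 ≡ 64^2 = 4096 (mod 6182)
1300^537 = 1300^512 × 1300^16 × 1300^8 × 1300^1 ≡ 4096 × 966 × 3864 × 1300 (mod 6182).
Accumulate the product:
4096 × 966 = 3956736 ≡ 256
256 × 3864 = 989184 ≡ 64
64 × 1300 = 83200 ≡ 2834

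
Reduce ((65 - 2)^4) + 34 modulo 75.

70

65 - 2 = 63
(63)^4 ≡ 36 (mod 75)
36 + 34 = 70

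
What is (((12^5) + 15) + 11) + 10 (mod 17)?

5

(12)^5 ≡ 3 (mod 17)
3 + 15 = 18 ≡ 1 (mod 17)
1 + 11 = 12
12 + 10 = 22 ≡ 5 (mod 17)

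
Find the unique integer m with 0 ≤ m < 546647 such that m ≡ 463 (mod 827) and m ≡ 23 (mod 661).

426368

827⁻¹ mod 661: 827*442 ≡ 1 (mod 661), so 827⁻¹ ≡ 442.
m = 463 + 827*((23 − 463)*442 mod 661) = 463 + 827*515 = 426368.
Check: 426368 mod 827 = 463, 426368 mod 661 = 23. ✓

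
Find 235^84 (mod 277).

84 in binary is 1010100, i.e. 84 = 64 + 16 + 4.
235^1 ≡ 235 (mod 277)
235^2 ≡ 235^2 = 55225 ≡ 102 (mod 277)
235^4 ≡ 102^2 = 10404 ≡ 155 (mod 277)
235^8 ≡ 155^2 = 24025 ≡ 203 (mod 277)
235^16 ≡ 203^2 = 41209 ≡ 213 (mod 277)
235^32 ≡ 213^2 = 45369 ≡ 218 (mod 277)
235^64 ≡ 218^2 = 47524 ≡ 157 (mod 277)
235^84 = 235^64 · 235^16 · 235^4 ≡ 157 · 213 · 155 (mod 277).
Accumulate the product:
157 · 213 = 33441 ≡ 201
201 · 155 = 31155 ≡ 131

131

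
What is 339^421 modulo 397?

421 in binary is 110100101, i.e. 421 = 256 + 128 + 32 + 4 + 1.
339^1 ≡ 339 (mod 397)
339^2 ≡ 339^2 = 114921 ≡ 188 (mod 397)
339^4 ≡ 188^2 = 35344 ≡ 11 (mod 397)
339^8 ≡ 11^2 = 121 (mod 397)
339^16 ≡ 121^2 = 14641 ≡ 349 (mod 397)
339^32 ≡ 349^2 = 121801 ≡ 319 (mod 397)
339^64 ≡ 319^2 = 101761 ≡ 129 (mod 397)
339^128 ≡ 129^2 = 16641 ≡ 364 (mod 397)
339^256 ≡ 364^2 = 132496 ≡ 295 (mod 397)
339^421 = 339^256 * 339^128 * 339^32 * 339^4 * 339^1 ≡ 295 * 364 * 319 * 11 * 339 (mod 397).
Accumulate the product:
295 * 364 = 107380 ≡ 190
190 * 319 = 60610 ≡ 266
266 * 11 = 2926 ≡ 147
147 * 339 = 49833 ≡ 208

208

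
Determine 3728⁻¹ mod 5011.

Apply the Euclidean algorithm and back-substitute:
5011 = 1·3728 + 1283
3728 = 2·1283 + 1162
1283 = 1·1162 + 121
1162 = 9·121 + 73
121 = 1·73 + 48
73 = 1·48 + 25
48 = 1·25 + 23
25 = 1·23 + 2
23 = 11·2 + 1
2 = 2·1 + 0
gcd(3728, 5011) = 1, so the inverse exists.
Back-substitute for 1:
1 = 1·23 − 11·2
  = −11·25 + 12·23
  = 12·48 − 23·25
  = −23·73 + 35·48
  = 35·121 − 58·73
  = −58·1162 + 557·121
  = 557·1283 − 615·1162
  = −615·3728 + 1787·1283
  = 1787·5011 − 2402·3728
So 3728⁻¹ ≡ −2402 ≡ 2609 (mod 5011).

2609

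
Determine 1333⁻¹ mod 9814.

4653

Apply the Euclidean algorithm and back-substitute:
9814 = 7*1333 + 483
1333 = 2*483 + 367
483 = 1*367 + 116
367 = 3*116 + 19
116 = 6*19 + 2
19 = 9*2 + 1
2 = 2*1 + 0
gcd(1333, 9814) = 1, so the inverse exists.
Bézout: 1 = −632*9814 + 4653*1333.
So 1333⁻¹ ≡ 4653 (mod 9814).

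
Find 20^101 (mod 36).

32

By square-and-multiply:
101 in binary is 1100101, i.e. 101 = 64 + 32 + 4 + 1.
20^1 ≡ 20 (mod 36)
20^2 ≡ 20^2 = 400 ≡ 4 (mod 36)
20^4 ≡ 4^2 = 16 (mod 36)
20^8 ≡ 16^2 = 256 ≡ 4 (mod 36)
20^16 ≡ 4^2 = 16 (mod 36)
20^32 ≡ 16^2 = 256 ≡ 4 (mod 36)
20^64 ≡ 4^2 = 16 (mod 36)
20^101 = 20^64 * 20^32 * 20^4 * 20^1 ≡ 16 * 4 * 16 * 20 (mod 36).
Accumulate the product:
16 * 4 = 64 ≡ 28
28 * 16 = 448 ≡ 16
16 * 20 = 320 ≡ 32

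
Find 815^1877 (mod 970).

Using repeated squaring:
1877 in binary is 11101010101, i.e. 1877 = 1024 + 512 + 256 + 64 + 16 + 4 + 1.
815^1 ≡ 815 (mod 970)
815^2 ≡ 815^2 = 664225 ≡ 745 (mod 970)
815^4 ≡ 745^2 = 555025 ≡ 185 (mod 970)
815^8 ≡ 185^2 = 34225 ≡ 275 (mod 970)
815^16 ≡ 275^2 = 75625 ≡ 935 (mod 970)
815^32 ≡ 935^2 = 874225 ≡ 255 (mod 970)
815^64 ≡ 255^2 = 65025 ≡ 35 (mod 970)
815^128 ≡ 35^2 = 1225 ≡ 255 (mod 970)
815^256 ≡ 255^2 = 65025 ≡ 35 (mod 970)
815^512 ≡ 35^2 = 1225 ≡ 255 (mod 970)
815^1024 ≡ 255^2 = 65025 ≡ 35 (mod 970)
815^1877 = 815^1024 · 815^512 · 815^256 · 815^64 · 815^16 · 815^4 · 815^1 ≡ 35 · 255 · 35 · 35 · 935 · 185 · 815 (mod 970).
Accumulate the product:
35 · 255 = 8925 ≡ 195
195 · 35 = 6825 ≡ 35
35 · 35 = 1225 ≡ 255
255 · 935 = 238425 ≡ 775
775 · 185 = 143375 ≡ 785
785 · 815 = 639775 ≡ 545

545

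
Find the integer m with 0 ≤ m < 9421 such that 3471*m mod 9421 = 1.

4720

9421 = 2·3471 + 2479
3471 = 1·2479 + 992
2479 = 2·992 + 495
992 = 2·495 + 2
495 = 247·2 + 1
2 = 2·1 + 0
gcd(3471, 9421) = 1, so the inverse exists.
Bézout: 1 = 1732·9421 − 4701·3471.
So 3471⁻¹ ≡ −4701 ≡ 4720 (mod 9421).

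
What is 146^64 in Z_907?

740

Using repeated squaring:
146^1 ≡ 146 (mod 907)
146^2 ≡ 146^2 = 21316 ≡ 455 (mod 907)
146^4 ≡ 455^2 = 207025 ≡ 229 (mod 907)
146^8 ≡ 229^2 = 52441 ≡ 742 (mod 907)
146^16 ≡ 742^2 = 550564 ≡ 15 (mod 907)
146^32 ≡ 15^2 = 225 (mod 907)
146^64 ≡ 225^2 = 50625 ≡ 740 (mod 907)
So 146^64 ≡ 740 (mod 907).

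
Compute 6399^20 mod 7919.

Compute successive squares:
20 in binary is 10100, i.e. 20 = 16 + 4.
6399^1 ≡ 6399 (mod 7919)
6399^2 ≡ 6399^2 = 40947201 ≡ 5971 (mod 7919)
6399^4 ≡ 5971^2 = 35652841 ≡ 1503 (mod 7919)
6399^8 ≡ 1503^2 = 2259009 ≡ 2094 (mod 7919)
6399^16 ≡ 2094^2 = 4384836 ≡ 5629 (mod 7919)
6399^20 = 6399^16 · 6399^4 ≡ 5629 · 1503 (mod 7919).
5629 · 1503 = 8460387 ≡ 2895 (mod 7919).

2895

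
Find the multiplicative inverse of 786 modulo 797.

652

797 = 1·786 + 11
786 = 71·11 + 5
11 = 2·5 + 1
5 = 5·1 + 0
gcd(786, 797) = 1, so the inverse exists.
Back-substitute for 1:
1 = 1·11 − 2·5
  = −2·786 + 143·11
  = 143·797 − 145·786
So 786⁻¹ ≡ −145 ≡ 652 (mod 797).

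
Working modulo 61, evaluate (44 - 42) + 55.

57

44 - 42 = 2
2 + 55 = 57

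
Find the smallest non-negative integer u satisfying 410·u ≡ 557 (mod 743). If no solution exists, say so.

gcd(410, 743) = 1, so a unique solution mod 743 exists.
410⁻¹ ≡ 386 (mod 743).
u ≡ 386·557 ≡ 275 (mod 743).

275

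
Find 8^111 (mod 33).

8

By square-and-multiply:
8^1 ≡ 8 (mod 33)
8^2 ≡ 8^2 = 64 ≡ 31 (mod 33)
8^4 ≡ 31^2 = 961 ≡ 4 (mod 33)
8^8 ≡ 4^2 = 16 (mod 33)
8^16 ≡ 16^2 = 256 ≡ 25 (mod 33)
8^32 ≡ 25^2 = 625 ≡ 31 (mod 33)
8^64 ≡ 31^2 = 961 ≡ 4 (mod 33)
8^111 = 8^64 · 8^32 · 8^8 · 8^4 · 8^2 · 8^1 ≡ 4 · 31 · 16 · 4 · 31 · 8 (mod 33).
Accumulate the product:
4 · 31 = 124 ≡ 25
25 · 16 = 400 ≡ 4
4 · 4 = 16
16 · 31 = 496 ≡ 1
1 · 8 = 8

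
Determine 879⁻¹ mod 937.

Apply the Euclidean algorithm and back-substitute:
937 = 1*879 + 58
879 = 15*58 + 9
58 = 6*9 + 4
9 = 2*4 + 1
4 = 4*1 + 0
gcd(879, 937) = 1, so the inverse exists.
Bézout: 1 = −197*937 + 210*879.
So 879⁻¹ ≡ 210 (mod 937).

210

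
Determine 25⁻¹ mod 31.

5

31 = 1×25 + 6
25 = 4×6 + 1
6 = 6×1 + 0
gcd(25, 31) = 1, so the inverse exists.
Bézout: 1 = −4×31 + 5×25.
So 25⁻¹ ≡ 5 (mod 31).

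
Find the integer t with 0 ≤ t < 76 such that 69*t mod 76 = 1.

Apply the Euclidean algorithm and back-substitute:
76 = 1×69 + 7
69 = 9×7 + 6
7 = 1×6 + 1
6 = 6×1 + 0
gcd(69, 76) = 1, so the inverse exists.
Back-substitute for 1:
1 = 1×7 − 1×6
  = −1×69 + 10×7
  = 10×76 − 11×69
So 69⁻¹ ≡ −11 ≡ 65 (mod 76).

65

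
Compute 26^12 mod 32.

0

12 in binary is 1100, i.e. 12 = 8 + 4.
26^1 ≡ 26 (mod 32)
26^2 ≡ 26^2 = 676 ≡ 4 (mod 32)
26^4 ≡ 4^2 = 16 (mod 32)
26^8 ≡ 16^2 = 256 ≡ 0 (mod 32)
26^12 = 26^8 · 26^4 ≡ 0 · 16 (mod 32).
0 · 16 = 0 ≡ 0 (mod 32).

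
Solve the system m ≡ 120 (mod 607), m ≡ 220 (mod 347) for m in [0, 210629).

607⁻¹ mod 347: 607*343 ≡ 1 (mod 347), so 607⁻¹ ≡ 343.
m = 120 + 607*((220 − 120)*343 mod 347) = 120 + 607*294 = 178578.
Check: 178578 mod 607 = 120, 178578 mod 347 = 220. ✓

178578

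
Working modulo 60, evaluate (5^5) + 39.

44

(5)^5 ≡ 5 (mod 60)
5 + 39 = 44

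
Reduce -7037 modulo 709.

-7037 = -10×709 + 53, so -7037 ≡ 53 (mod 709).

53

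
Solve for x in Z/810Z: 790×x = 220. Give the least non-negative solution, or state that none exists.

gcd(790, 810) = 10, and 10 | 220, so solutions exist.
Divide through by 10: 79×x ≡ 22 mod 81.
79⁻¹ ≡ 40 (mod 81).
x ≡ 40×22 ≡ 70 (mod 81).
The smallest non-negative solution is x = 70.

70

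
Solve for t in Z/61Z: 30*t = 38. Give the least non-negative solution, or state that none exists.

gcd(30, 61) = 1, so a unique solution mod 61 exists.
30⁻¹ ≡ 59 (mod 61).
t ≡ 59*38 ≡ 46 (mod 61).

46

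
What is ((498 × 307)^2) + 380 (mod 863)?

482

498 × 307 = 152886 ≡ 135 (mod 863)
(135)^2 ≡ 102 (mod 863)
102 + 380 = 482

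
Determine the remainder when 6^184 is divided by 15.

184 in binary is 10111000, i.e. 184 = 128 + 32 + 16 + 8.
6^1 ≡ 6 (mod 15)
6^2 ≡ 6^2 = 36 ≡ 6 (mod 15)
6^4 ≡ 6^2 = 36 ≡ 6 (mod 15)
6^8 ≡ 6^2 = 36 ≡ 6 (mod 15)
6^16 ≡ 6^2 = 36 ≡ 6 (mod 15)
6^32 ≡ 6^2 = 36 ≡ 6 (mod 15)
6^64 ≡ 6^2 = 36 ≡ 6 (mod 15)
6^128 ≡ 6^2 = 36 ≡ 6 (mod 15)
6^184 = 6^128 · 6^32 · 6^16 · 6^8 ≡ 6 · 6 · 6 · 6 (mod 15).
Accumulate the product:
6 · 6 = 36 ≡ 6
6 · 6 = 36 ≡ 6
6 · 6 = 36 ≡ 6

6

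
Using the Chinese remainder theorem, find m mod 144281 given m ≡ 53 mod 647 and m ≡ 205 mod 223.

87398

647⁻¹ mod 223: 647×152 ≡ 1 (mod 223), so 647⁻¹ ≡ 152.
m = 53 + 647×((205 − 53)×152 mod 223) = 53 + 647×135 = 87398.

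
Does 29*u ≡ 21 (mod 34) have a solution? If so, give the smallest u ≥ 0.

23

gcd(29, 34) = 1, so a unique solution mod 34 exists.
29⁻¹ ≡ 27 (mod 34).
u ≡ 27*21 ≡ 23 (mod 34).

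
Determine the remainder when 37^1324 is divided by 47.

9

Using repeated squaring:
1324 in binary is 10100101100, i.e. 1324 = 1024 + 256 + 32 + 8 + 4.
37^1 ≡ 37 (mod 47)
37^2 ≡ 37^2 = 1369 ≡ 6 (mod 47)
37^4 ≡ 6^2 = 36 (mod 47)
37^8 ≡ 36^2 = 1296 ≡ 27 (mod 47)
37^16 ≡ 27^2 = 729 ≡ 24 (mod 47)
37^32 ≡ 24^2 = 576 ≡ 12 (mod 47)
37^64 ≡ 12^2 = 144 ≡ 3 (mod 47)
37^128 ≡ 3^2 = 9 (mod 47)
37^256 ≡ 9^2 = 81 ≡ 34 (mod 47)
37^512 ≡ 34^2 = 1156 ≡ 28 (mod 47)
37^1024 ≡ 28^2 = 784 ≡ 32 (mod 47)
37^1324 = 37^1024 × 37^256 × 37^32 × 37^8 × 37^4 ≡ 32 × 34 × 12 × 27 × 36 (mod 47).
Accumulate the product:
32 × 34 = 1088 ≡ 7
7 × 12 = 84 ≡ 37
37 × 27 = 999 ≡ 12
12 × 36 = 432 ≡ 9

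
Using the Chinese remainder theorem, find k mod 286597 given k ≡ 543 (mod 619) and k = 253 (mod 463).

179434

619⁻¹ mod 463: 619·371 ≡ 1 (mod 463), so 619⁻¹ ≡ 371.
k = 543 + 619·((253 − 543)·371 mod 463) = 543 + 619·289 = 179434.
Check: 179434 mod 619 = 543, 179434 mod 463 = 253. ✓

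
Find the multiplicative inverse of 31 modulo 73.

33

Run the extended Euclidean algorithm:
73 = 2·31 + 11
31 = 2·11 + 9
11 = 1·9 + 2
9 = 4·2 + 1
2 = 2·1 + 0
gcd(31, 73) = 1, so the inverse exists.
Back-substitute for 1:
1 = 1·9 − 4·2
  = −4·11 + 5·9
  = 5·31 − 14·11
  = −14·73 + 33·31
So 31⁻¹ ≡ 33 (mod 73).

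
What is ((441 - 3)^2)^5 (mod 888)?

480

441 - 3 = 438
(438)^2 ≡ 36 (mod 888)
(36)^5 ≡ 480 (mod 888)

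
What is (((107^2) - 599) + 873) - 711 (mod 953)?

(107)^2 ≡ 13 (mod 953)
13 - 599 = -586 ≡ 367 (mod 953)
367 + 873 = 1240 ≡ 287 (mod 953)
287 - 711 = -424 ≡ 529 (mod 953)

529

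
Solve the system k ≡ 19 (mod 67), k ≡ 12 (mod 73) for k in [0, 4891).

67⁻¹ mod 73: 67*12 ≡ 1 (mod 73), so 67⁻¹ ≡ 12.
k = 19 + 67*((12 − 19)*12 mod 73) = 19 + 67*62 = 4173.

4173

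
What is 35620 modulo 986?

35620 = 36·986 + 124, so 35620 ≡ 124 (mod 986).

124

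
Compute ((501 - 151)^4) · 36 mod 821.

154

501 - 151 = 350
(350)^4 ≡ 506 (mod 821)
506 · 36 = 18216 ≡ 154 (mod 821)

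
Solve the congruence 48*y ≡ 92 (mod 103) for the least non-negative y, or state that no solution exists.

62

gcd(48, 103) = 1, so a unique solution mod 103 exists.
48⁻¹ ≡ 88 (mod 103).
y ≡ 88*92 ≡ 62 (mod 103).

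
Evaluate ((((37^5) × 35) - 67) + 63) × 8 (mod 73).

(37)^5 ≡ 16 (mod 73)
16 × 35 = 560 ≡ 49 (mod 73)
49 - 67 = -18 ≡ 55 (mod 73)
55 + 63 = 118 ≡ 45 (mod 73)
45 × 8 = 360 ≡ 68 (mod 73)

68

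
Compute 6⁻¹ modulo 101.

101 = 16·6 + 5
6 = 1·5 + 1
5 = 5·1 + 0
gcd(6, 101) = 1, so the inverse exists.
Back-substitute for 1:
1 = 1·6 − 1·5
  = −1·101 + 17·6
So 6⁻¹ ≡ 17 (mod 101).

17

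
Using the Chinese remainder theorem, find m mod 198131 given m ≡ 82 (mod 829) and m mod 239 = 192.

829⁻¹ mod 239: 829·207 ≡ 1 (mod 239), so 829⁻¹ ≡ 207.
m = 82 + 829·((192 − 82)·207 mod 239) = 82 + 829·65 = 53967.
Check: 53967 mod 829 = 82, 53967 mod 239 = 192. ✓

53967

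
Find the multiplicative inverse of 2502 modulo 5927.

2575

Apply the Euclidean algorithm and back-substitute:
5927 = 2×2502 + 923
2502 = 2×923 + 656
923 = 1×656 + 267
656 = 2×267 + 122
267 = 2×122 + 23
122 = 5×23 + 7
23 = 3×7 + 2
7 = 3×2 + 1
2 = 2×1 + 0
gcd(2502, 5927) = 1, so the inverse exists.
Back-substitute for 1:
1 = 1×7 − 3×2
  = −3×23 + 10×7
  = 10×122 − 53×23
  = −53×267 + 116×122
  = 116×656 − 285×267
  = −285×923 + 401×656
  = 401×2502 − 1087×923
  = −1087×5927 + 2575×2502
So 2502⁻¹ ≡ 2575 (mod 5927).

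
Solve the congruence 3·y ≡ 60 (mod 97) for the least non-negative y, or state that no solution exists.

20

gcd(3, 97) = 1, so a unique solution mod 97 exists.
3⁻¹ ≡ 65 (mod 97).
y ≡ 65·60 ≡ 20 (mod 97).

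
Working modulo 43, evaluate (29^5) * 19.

(29)^5 ≡ 20 (mod 43)
20 * 19 = 380 ≡ 36 (mod 43)

36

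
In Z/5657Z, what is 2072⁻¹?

By the extended Euclidean algorithm:
5657 = 2×2072 + 1513
2072 = 1×1513 + 559
1513 = 2×559 + 395
559 = 1×395 + 164
395 = 2×164 + 67
164 = 2×67 + 30
67 = 2×30 + 7
30 = 4×7 + 2
7 = 3×2 + 1
2 = 2×1 + 0
gcd(2072, 5657) = 1, so the inverse exists.
Back-substitute for 1:
1 = 1×7 − 3×2
  = −3×30 + 13×7
  = 13×67 − 29×30
  = −29×164 + 71×67
  = 71×395 − 171×164
  = −171×559 + 242×395
  = 242×1513 − 655×559
  = −655×2072 + 897×1513
  = 897×5657 − 2449×2072
So 2072⁻¹ ≡ −2449 ≡ 3208 (mod 5657).

3208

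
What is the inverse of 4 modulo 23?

By the extended Euclidean algorithm:
23 = 5×4 + 3
4 = 1×3 + 1
3 = 3×1 + 0
gcd(4, 23) = 1, so the inverse exists.
Bézout: 1 = −1×23 + 6×4.
So 4⁻¹ ≡ 6 (mod 23).

6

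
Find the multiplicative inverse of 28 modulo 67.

12

67 = 2*28 + 11
28 = 2*11 + 6
11 = 1*6 + 5
6 = 1*5 + 1
5 = 5*1 + 0
gcd(28, 67) = 1, so the inverse exists.
Back-substitute for 1:
1 = 1*6 − 1*5
  = −1*11 + 2*6
  = 2*28 − 5*11
  = −5*67 + 12*28
So 28⁻¹ ≡ 12 (mod 67).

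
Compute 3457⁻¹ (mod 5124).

Run the extended Euclidean algorithm:
5124 = 1·3457 + 1667
3457 = 2·1667 + 123
1667 = 13·123 + 68
123 = 1·68 + 55
68 = 1·55 + 13
55 = 4·13 + 3
13 = 4·3 + 1
3 = 3·1 + 0
gcd(3457, 5124) = 1, so the inverse exists.
Back-substitute for 1:
1 = 1·13 − 4·3
  = −4·55 + 17·13
  = 17·68 − 21·55
  = −21·123 + 38·68
  = 38·1667 − 515·123
  = −515·3457 + 1068·1667
  = 1068·5124 − 1583·3457
So 3457⁻¹ ≡ −1583 ≡ 3541 (mod 5124).

3541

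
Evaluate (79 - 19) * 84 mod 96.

48

79 - 19 = 60
60 * 84 = 5040 ≡ 48 (mod 96)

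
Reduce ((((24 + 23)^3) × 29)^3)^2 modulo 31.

24 + 23 = 47 ≡ 16 (mod 31)
(16)^3 ≡ 4 (mod 31)
4 × 29 = 116 ≡ 23 (mod 31)
(23)^3 ≡ 15 (mod 31)
(15)^2 ≡ 8 (mod 31)

8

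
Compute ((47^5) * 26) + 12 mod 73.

15

(47)^5 ≡ 31 (mod 73)
31 * 26 = 806 ≡ 3 (mod 73)
3 + 12 = 15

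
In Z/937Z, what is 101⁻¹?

937 = 9·101 + 28
101 = 3·28 + 17
28 = 1·17 + 11
17 = 1·11 + 6
11 = 1·6 + 5
6 = 1·5 + 1
5 = 5·1 + 0
gcd(101, 937) = 1, so the inverse exists.
Back-substitute for 1:
1 = 1·6 − 1·5
  = −1·11 + 2·6
  = 2·17 − 3·11
  = −3·28 + 5·17
  = 5·101 − 18·28
  = −18·937 + 167·101
So 101⁻¹ ≡ 167 (mod 937).

167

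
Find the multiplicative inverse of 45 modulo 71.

30

71 = 1×45 + 26
45 = 1×26 + 19
26 = 1×19 + 7
19 = 2×7 + 5
7 = 1×5 + 2
5 = 2×2 + 1
2 = 2×1 + 0
gcd(45, 71) = 1, so the inverse exists.
Back-substitute for 1:
1 = 1×5 − 2×2
  = −2×7 + 3×5
  = 3×19 − 8×7
  = −8×26 + 11×19
  = 11×45 − 19×26
  = −19×71 + 30×45
So 45⁻¹ ≡ 30 (mod 71).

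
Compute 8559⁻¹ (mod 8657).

Apply the Euclidean algorithm and back-substitute:
8657 = 1*8559 + 98
8559 = 87*98 + 33
98 = 2*33 + 32
33 = 1*32 + 1
32 = 32*1 + 0
gcd(8559, 8657) = 1, so the inverse exists.
Bézout: 1 = −262*8657 + 265*8559.
So 8559⁻¹ ≡ 265 (mod 8657).

265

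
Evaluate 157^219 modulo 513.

334

Compute successive squares:
219 in binary is 11011011, i.e. 219 = 128 + 64 + 16 + 8 + 2 + 1.
157^1 ≡ 157 (mod 513)
157^2 ≡ 157^2 = 24649 ≡ 25 (mod 513)
157^4 ≡ 25^2 = 625 ≡ 112 (mod 513)
157^8 ≡ 112^2 = 12544 ≡ 232 (mod 513)
157^16 ≡ 232^2 = 53824 ≡ 472 (mod 513)
157^32 ≡ 472^2 = 222784 ≡ 142 (mod 513)
157^64 ≡ 142^2 = 20164 ≡ 157 (mod 513)
157^128 ≡ 157^2 = 24649 ≡ 25 (mod 513)
157^219 = 157^128 · 157^64 · 157^16 · 157^8 · 157^2 · 157^1 ≡ 25 · 157 · 472 · 232 · 25 · 157 (mod 513).
Accumulate the product:
25 · 157 = 3925 ≡ 334
334 · 472 = 157648 ≡ 157
157 · 232 = 36424 ≡ 1
1 · 25 = 25
25 · 157 = 3925 ≡ 334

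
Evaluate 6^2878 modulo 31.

25

By square-and-multiply:
2878 in binary is 101100111110, i.e. 2878 = 2048 + 512 + 256 + 32 + 16 + 8 + 4 + 2.
6^1 ≡ 6 (mod 31)
6^2 ≡ 6^2 = 36 ≡ 5 (mod 31)
6^4 ≡ 5^2 = 25 (mod 31)
6^8 ≡ 25^2 = 625 ≡ 5 (mod 31)
6^16 ≡ 5^2 = 25 (mod 31)
6^32 ≡ 25^2 = 625 ≡ 5 (mod 31)
6^64 ≡ 5^2 = 25 (mod 31)
6^128 ≡ 25^2 = 625 ≡ 5 (mod 31)
6^256 ≡ 5^2 = 25 (mod 31)
6^512 ≡ 25^2 = 625 ≡ 5 (mod 31)
6^1024 ≡ 5^2 = 25 (mod 31)
6^2048 ≡ 25^2 = 625 ≡ 5 (mod 31)
6^2878 = 6^2048 * 6^512 * 6^256 * 6^32 * 6^16 * 6^8 * 6^4 * 6^2 ≡ 5 * 5 * 25 * 5 * 25 * 5 * 25 * 5 (mod 31).
Accumulate the product:
5 * 5 = 25
25 * 25 = 625 ≡ 5
5 * 5 = 25
25 * 25 = 625 ≡ 5
5 * 5 = 25
25 * 25 = 625 ≡ 5
5 * 5 = 25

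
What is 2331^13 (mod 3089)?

443

Using repeated squaring:
13 in binary is 1101, i.e. 13 = 8 + 4 + 1.
2331^1 ≡ 2331 (mod 3089)
2331^2 ≡ 2331^2 = 5433561 ≡ 10 (mod 3089)
2331^4 ≡ 10^2 = 100 (mod 3089)
2331^8 ≡ 100^2 = 10000 ≡ 733 (mod 3089)
2331^13 = 2331^8 · 2331^4 · 2331^1 ≡ 733 · 100 · 2331 (mod 3089).
Accumulate the product:
733 · 100 = 73300 ≡ 2253
2253 · 2331 = 5251743 ≡ 443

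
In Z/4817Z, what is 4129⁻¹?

4817 = 1×4129 + 688
4129 = 6×688 + 1
688 = 688×1 + 0
gcd(4129, 4817) = 1, so the inverse exists.
Bézout: 1 = −6×4817 + 7×4129.
So 4129⁻¹ ≡ 7 (mod 4817).

7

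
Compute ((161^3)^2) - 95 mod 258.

(161)^3 ≡ 131 (mod 258)
(131)^2 ≡ 133 (mod 258)
133 - 95 = 38

38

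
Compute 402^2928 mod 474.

210

Compute successive squares:
2928 in binary is 101101110000, i.e. 2928 = 2048 + 512 + 256 + 64 + 32 + 16.
402^1 ≡ 402 (mod 474)
402^2 ≡ 402^2 = 161604 ≡ 444 (mod 474)
402^4 ≡ 444^2 = 197136 ≡ 426 (mod 474)
402^8 ≡ 426^2 = 181476 ≡ 408 (mod 474)
402^16 ≡ 408^2 = 166464 ≡ 90 (mod 474)
402^32 ≡ 90^2 = 8100 ≡ 42 (mod 474)
402^64 ≡ 42^2 = 1764 ≡ 342 (mod 474)
402^128 ≡ 342^2 = 116964 ≡ 360 (mod 474)
402^256 ≡ 360^2 = 129600 ≡ 198 (mod 474)
402^512 ≡ 198^2 = 39204 ≡ 336 (mod 474)
402^1024 ≡ 336^2 = 112896 ≡ 84 (mod 474)
402^2048 ≡ 84^2 = 7056 ≡ 420 (mod 474)
402^2928 = 402^2048 × 402^512 × 402^256 × 402^64 × 402^32 × 402^16 ≡ 420 × 336 × 198 × 342 × 42 × 90 (mod 474).
Accumulate the product:
420 × 336 = 141120 ≡ 342
342 × 198 = 67716 ≡ 408
408 × 342 = 139536 ≡ 180
180 × 42 = 7560 ≡ 450
450 × 90 = 40500 ≡ 210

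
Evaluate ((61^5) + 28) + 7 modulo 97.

70

(61)^5 ≡ 35 (mod 97)
35 + 28 = 63
63 + 7 = 70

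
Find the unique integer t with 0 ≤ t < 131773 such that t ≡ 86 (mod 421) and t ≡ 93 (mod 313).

421⁻¹ mod 313: 421·171 ≡ 1 (mod 313), so 421⁻¹ ≡ 171.
t = 86 + 421·((93 − 86)·171 mod 313) = 86 + 421·258 = 108704.
Check: 108704 mod 421 = 86, 108704 mod 313 = 93. ✓

108704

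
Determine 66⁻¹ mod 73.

73 = 1×66 + 7
66 = 9×7 + 3
7 = 2×3 + 1
3 = 3×1 + 0
gcd(66, 73) = 1, so the inverse exists.
Bézout: 1 = 19×73 − 21×66.
So 66⁻¹ ≡ −21 ≡ 52 (mod 73).

52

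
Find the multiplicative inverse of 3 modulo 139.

By the extended Euclidean algorithm:
139 = 46·3 + 1
3 = 3·1 + 0
gcd(3, 139) = 1, so the inverse exists.
Back-substitute for 1:
1 = 1·139 − 46·3
So 3⁻¹ ≡ −46 ≡ 93 (mod 139).

93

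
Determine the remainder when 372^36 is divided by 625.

246

36 in binary is 100100, i.e. 36 = 32 + 4.
372^1 ≡ 372 (mod 625)
372^2 ≡ 372^2 = 138384 ≡ 259 (mod 625)
372^4 ≡ 259^2 = 67081 ≡ 206 (mod 625)
372^8 ≡ 206^2 = 42436 ≡ 561 (mod 625)
372^16 ≡ 561^2 = 314721 ≡ 346 (mod 625)
372^32 ≡ 346^2 = 119716 ≡ 341 (mod 625)
372^36 = 372^32 * 372^4 ≡ 341 * 206 (mod 625).
341 * 206 = 70246 ≡ 246 (mod 625).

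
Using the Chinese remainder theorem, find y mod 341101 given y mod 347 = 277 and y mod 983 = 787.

279959

347⁻¹ mod 983: 347×17 ≡ 1 (mod 983), so 347⁻¹ ≡ 17.
y = 277 + 347×((787 − 277)×17 mod 983) = 277 + 347×806 = 279959.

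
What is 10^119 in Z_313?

293

119 in binary is 1110111, i.e. 119 = 64 + 32 + 16 + 4 + 2 + 1.
10^1 ≡ 10 (mod 313)
10^2 ≡ 10^2 = 100 (mod 313)
10^4 ≡ 100^2 = 10000 ≡ 297 (mod 313)
10^8 ≡ 297^2 = 88209 ≡ 256 (mod 313)
10^16 ≡ 256^2 = 65536 ≡ 119 (mod 313)
10^32 ≡ 119^2 = 14161 ≡ 76 (mod 313)
10^64 ≡ 76^2 = 5776 ≡ 142 (mod 313)
10^119 = 10^64 · 10^32 · 10^16 · 10^4 · 10^2 · 10^1 ≡ 142 · 76 · 119 · 297 · 100 · 10 (mod 313).
Accumulate the product:
142 · 76 = 10792 ≡ 150
150 · 119 = 17850 ≡ 9
9 · 297 = 2673 ≡ 169
169 · 100 = 16900 ≡ 311
311 · 10 = 3110 ≡ 293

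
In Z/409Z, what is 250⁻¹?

18

Run the extended Euclidean algorithm:
409 = 1·250 + 159
250 = 1·159 + 91
159 = 1·91 + 68
91 = 1·68 + 23
68 = 2·23 + 22
23 = 1·22 + 1
22 = 22·1 + 0
gcd(250, 409) = 1, so the inverse exists.
Back-substitute for 1:
1 = 1·23 − 1·22
  = −1·68 + 3·23
  = 3·91 − 4·68
  = −4·159 + 7·91
  = 7·250 − 11·159
  = −11·409 + 18·250
So 250⁻¹ ≡ 18 (mod 409).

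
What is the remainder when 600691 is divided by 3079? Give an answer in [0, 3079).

600691 = 195×3079 + 286, so 600691 ≡ 286 (mod 3079).

286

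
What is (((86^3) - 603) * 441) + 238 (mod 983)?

388

(86)^3 ≡ 55 (mod 983)
55 - 603 = -548 ≡ 435 (mod 983)
435 * 441 = 191835 ≡ 150 (mod 983)
150 + 238 = 388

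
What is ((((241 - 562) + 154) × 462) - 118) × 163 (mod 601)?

422

241 - 562 = -321 ≡ 280 (mod 601)
280 + 154 = 434
434 × 462 = 200508 ≡ 375 (mod 601)
375 - 118 = 257
257 × 163 = 41891 ≡ 422 (mod 601)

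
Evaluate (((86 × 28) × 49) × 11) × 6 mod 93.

24

86 × 28 = 2408 ≡ 83 (mod 93)
83 × 49 = 4067 ≡ 68 (mod 93)
68 × 11 = 748 ≡ 4 (mod 93)
4 × 6 = 24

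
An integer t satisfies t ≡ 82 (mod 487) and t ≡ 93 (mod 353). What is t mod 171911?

109170

487⁻¹ mod 353: 487·245 ≡ 1 (mod 353), so 487⁻¹ ≡ 245.
t = 82 + 487·((93 − 82)·245 mod 353) = 82 + 487·224 = 109170.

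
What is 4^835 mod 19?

6

4^1 ≡ 4 (mod 19)
4^2 ≡ 4^2 = 16 (mod 19)
4^4 ≡ 16^2 = 256 ≡ 9 (mod 19)
4^8 ≡ 9^2 = 81 ≡ 5 (mod 19)
4^16 ≡ 5^2 = 25 ≡ 6 (mod 19)
4^32 ≡ 6^2 = 36 ≡ 17 (mod 19)
4^64 ≡ 17^2 = 289 ≡ 4 (mod 19)
4^128 ≡ 4^2 = 16 (mod 19)
4^256 ≡ 16^2 = 256 ≡ 9 (mod 19)
4^512 ≡ 9^2 = 81 ≡ 5 (mod 19)
4^835 = 4^512 * 4^256 * 4^64 * 4^2 * 4^1 ≡ 5 * 9 * 4 * 16 * 4 (mod 19).
Accumulate the product:
5 * 9 = 45 ≡ 7
7 * 4 = 28 ≡ 9
9 * 16 = 144 ≡ 11
11 * 4 = 44 ≡ 6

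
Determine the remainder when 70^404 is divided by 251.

404 in binary is 110010100, i.e. 404 = 256 + 128 + 16 + 4.
70^1 ≡ 70 (mod 251)
70^2 ≡ 70^2 = 4900 ≡ 131 (mod 251)
70^4 ≡ 131^2 = 17161 ≡ 93 (mod 251)
70^8 ≡ 93^2 = 8649 ≡ 115 (mod 251)
70^16 ≡ 115^2 = 13225 ≡ 173 (mod 251)
70^32 ≡ 173^2 = 29929 ≡ 60 (mod 251)
70^64 ≡ 60^2 = 3600 ≡ 86 (mod 251)
70^128 ≡ 86^2 = 7396 ≡ 117 (mod 251)
70^256 ≡ 117^2 = 13689 ≡ 135 (mod 251)
70^404 = 70^256 * 70^128 * 70^16 * 70^4 ≡ 135 * 117 * 173 * 93 (mod 251).
Accumulate the product:
135 * 117 = 15795 ≡ 233
233 * 173 = 40309 ≡ 149
149 * 93 = 13857 ≡ 52

52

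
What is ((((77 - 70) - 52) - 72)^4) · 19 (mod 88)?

77 - 70 = 7
7 - 52 = -45 ≡ 43 (mod 88)
43 - 72 = -29 ≡ 59 (mod 88)
(59)^4 ≡ 25 (mod 88)
25 · 19 = 475 ≡ 35 (mod 88)

35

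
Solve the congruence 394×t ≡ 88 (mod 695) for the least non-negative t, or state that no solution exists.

667

gcd(394, 695) = 1, so a unique solution mod 695 exists.
394⁻¹ ≡ 284 (mod 695).
t ≡ 284×88 ≡ 667 (mod 695).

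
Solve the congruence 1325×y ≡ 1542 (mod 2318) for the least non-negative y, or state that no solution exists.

1280

gcd(1325, 2318) = 1, so a unique solution mod 2318 exists.
1325⁻¹ ≡ 775 (mod 2318).
y ≡ 775×1542 ≡ 1280 (mod 2318).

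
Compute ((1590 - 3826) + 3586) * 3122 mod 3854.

1590 - 3826 = -2236 ≡ 1618 (mod 3854)
1618 + 3586 = 5204 ≡ 1350 (mod 3854)
1350 * 3122 = 4214700 ≡ 2278 (mod 3854)

2278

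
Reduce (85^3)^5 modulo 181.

174

(85)^3 ≡ 173 (mod 181)
(173)^5 ≡ 174 (mod 181)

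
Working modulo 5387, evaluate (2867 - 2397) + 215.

2867 - 2397 = 470
470 + 215 = 685

685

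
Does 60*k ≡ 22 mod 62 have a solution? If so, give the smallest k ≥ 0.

20

gcd(60, 62) = 2, and 2 | 22, so solutions exist.
Divide through by 2: 30*k mod 31 = 11.
30⁻¹ ≡ 30 (mod 31).
k ≡ 30*11 ≡ 20 (mod 31).
The smallest non-negative solution is k = 20.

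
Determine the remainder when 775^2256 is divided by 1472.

2256 in binary is 100011010000, i.e. 2256 = 2048 + 128 + 64 + 16.
775^1 ≡ 775 (mod 1472)
775^2 ≡ 775^2 = 600625 ≡ 49 (mod 1472)
775^4 ≡ 49^2 = 2401 ≡ 929 (mod 1472)
775^8 ≡ 929^2 = 863041 ≡ 449 (mod 1472)
775^16 ≡ 449^2 = 201601 ≡ 1409 (mod 1472)
775^32 ≡ 1409^2 = 1985281 ≡ 1025 (mod 1472)
775^64 ≡ 1025^2 = 1050625 ≡ 1089 (mod 1472)
775^128 ≡ 1089^2 = 1185921 ≡ 961 (mod 1472)
775^256 ≡ 961^2 = 923521 ≡ 577 (mod 1472)
775^512 ≡ 577^2 = 332929 ≡ 257 (mod 1472)
775^1024 ≡ 257^2 = 66049 ≡ 1281 (mod 1472)
775^2048 ≡ 1281^2 = 1640961 ≡ 1153 (mod 1472)
775^2256 = 775^2048 · 775^128 · 775^64 · 775^16 ≡ 1153 · 961 · 1089 · 1409 (mod 1472).
Accumulate the product:
1153 · 961 = 1108033 ≡ 1089
1089 · 1089 = 1185921 ≡ 961
961 · 1409 = 1354049 ≡ 1281

1281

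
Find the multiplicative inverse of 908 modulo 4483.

Run the extended Euclidean algorithm:
4483 = 4×908 + 851
908 = 1×851 + 57
851 = 14×57 + 53
57 = 1×53 + 4
53 = 13×4 + 1
4 = 4×1 + 0
gcd(908, 4483) = 1, so the inverse exists.
Bézout: 1 = 223×4483 − 1101×908.
So 908⁻¹ ≡ −1101 ≡ 3382 (mod 4483).

3382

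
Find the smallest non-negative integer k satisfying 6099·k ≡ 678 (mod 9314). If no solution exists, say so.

gcd(6099, 9314) = 1, so a unique solution mod 9314 exists.
6099⁻¹ ≡ 3039 (mod 9314).
k ≡ 3039·678 ≡ 2048 (mod 9314).

2048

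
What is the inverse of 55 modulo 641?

338

By the extended Euclidean algorithm:
641 = 11×55 + 36
55 = 1×36 + 19
36 = 1×19 + 17
19 = 1×17 + 2
17 = 8×2 + 1
2 = 2×1 + 0
gcd(55, 641) = 1, so the inverse exists.
Bézout: 1 = 26×641 − 303×55.
So 55⁻¹ ≡ −303 ≡ 338 (mod 641).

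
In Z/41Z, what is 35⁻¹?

34

Run the extended Euclidean algorithm:
41 = 1×35 + 6
35 = 5×6 + 5
6 = 1×5 + 1
5 = 5×1 + 0
gcd(35, 41) = 1, so the inverse exists.
Bézout: 1 = 6×41 − 7×35.
So 35⁻¹ ≡ −7 ≡ 34 (mod 41).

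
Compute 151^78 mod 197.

Using repeated squaring:
78 in binary is 1001110, i.e. 78 = 64 + 8 + 4 + 2.
151^1 ≡ 151 (mod 197)
151^2 ≡ 151^2 = 22801 ≡ 146 (mod 197)
151^4 ≡ 146^2 = 21316 ≡ 40 (mod 197)
151^8 ≡ 40^2 = 1600 ≡ 24 (mod 197)
151^16 ≡ 24^2 = 576 ≡ 182 (mod 197)
151^32 ≡ 182^2 = 33124 ≡ 28 (mod 197)
151^64 ≡ 28^2 = 784 ≡ 193 (mod 197)
151^78 = 151^64 * 151^8 * 151^4 * 151^2 ≡ 193 * 24 * 40 * 146 (mod 197).
Accumulate the product:
193 * 24 = 4632 ≡ 101
101 * 40 = 4040 ≡ 100
100 * 146 = 14600 ≡ 22

22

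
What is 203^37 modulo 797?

By square-and-multiply:
37 in binary is 100101, i.e. 37 = 32 + 4 + 1.
203^1 ≡ 203 (mod 797)
203^2 ≡ 203^2 = 41209 ≡ 562 (mod 797)
203^4 ≡ 562^2 = 315844 ≡ 232 (mod 797)
203^8 ≡ 232^2 = 53824 ≡ 425 (mod 797)
203^16 ≡ 425^2 = 180625 ≡ 503 (mod 797)
203^32 ≡ 503^2 = 253009 ≡ 360 (mod 797)
203^37 = 203^32 · 203^4 · 203^1 ≡ 360 · 232 · 203 (mod 797).
Accumulate the product:
360 · 232 = 83520 ≡ 632
632 · 203 = 128296 ≡ 776

776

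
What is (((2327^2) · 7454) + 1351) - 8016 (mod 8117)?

(2327)^2 ≡ 890 (mod 8117)
890 · 7454 = 6634060 ≡ 2471 (mod 8117)
2471 + 1351 = 3822
3822 - 8016 = -4194 ≡ 3923 (mod 8117)

3923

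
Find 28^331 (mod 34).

12

By square-and-multiply:
28^1 ≡ 28 (mod 34)
28^2 ≡ 28^2 = 784 ≡ 2 (mod 34)
28^4 ≡ 2^2 = 4 (mod 34)
28^8 ≡ 4^2 = 16 (mod 34)
28^16 ≡ 16^2 = 256 ≡ 18 (mod 34)
28^32 ≡ 18^2 = 324 ≡ 18 (mod 34)
28^64 ≡ 18^2 = 324 ≡ 18 (mod 34)
28^128 ≡ 18^2 = 324 ≡ 18 (mod 34)
28^256 ≡ 18^2 = 324 ≡ 18 (mod 34)
28^331 = 28^256 · 28^64 · 28^8 · 28^2 · 28^1 ≡ 18 · 18 · 16 · 2 · 28 (mod 34).
Accumulate the product:
18 · 18 = 324 ≡ 18
18 · 16 = 288 ≡ 16
16 · 2 = 32
32 · 28 = 896 ≡ 12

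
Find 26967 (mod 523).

294

26967 = 51·523 + 294, so 26967 ≡ 294 (mod 523).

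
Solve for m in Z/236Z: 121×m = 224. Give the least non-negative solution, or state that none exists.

gcd(121, 236) = 1, so a unique solution mod 236 exists.
121⁻¹ ≡ 197 (mod 236).
m ≡ 197×224 ≡ 232 (mod 236).

232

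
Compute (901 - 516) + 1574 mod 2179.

901 - 516 = 385
385 + 1574 = 1959

1959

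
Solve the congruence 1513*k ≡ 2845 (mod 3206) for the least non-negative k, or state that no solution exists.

gcd(1513, 3206) = 1, so a unique solution mod 3206 exists.
1513⁻¹ ≡ 659 (mod 3206).
k ≡ 659*2845 ≡ 2551 (mod 3206).

2551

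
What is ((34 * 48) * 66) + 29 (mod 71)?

34 * 48 = 1632 ≡ 70 (mod 71)
70 * 66 = 4620 ≡ 5 (mod 71)
5 + 29 = 34

34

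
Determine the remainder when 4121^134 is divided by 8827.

134 in binary is 10000110, i.e. 134 = 128 + 4 + 2.
4121^1 ≡ 4121 (mod 8827)
4121^2 ≡ 4121^2 = 16982641 ≡ 8320 (mod 8827)
4121^4 ≡ 8320^2 = 69222400 ≡ 1066 (mod 8827)
4121^8 ≡ 1066^2 = 1136356 ≡ 6500 (mod 8827)
4121^16 ≡ 6500^2 = 42250000 ≡ 3978 (mod 8827)
4121^32 ≡ 3978^2 = 15824484 ≡ 6500 (mod 8827)
4121^64 ≡ 6500^2 = 42250000 ≡ 3978 (mod 8827)
4121^128 ≡ 3978^2 = 15824484 ≡ 6500 (mod 8827)
4121^134 = 4121^128 * 4121^4 * 4121^2 ≡ 6500 * 1066 * 8320 (mod 8827).
Accumulate the product:
6500 * 1066 = 6929000 ≡ 8632
8632 * 8320 = 71818240 ≡ 1768

1768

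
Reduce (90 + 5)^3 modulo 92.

27

90 + 5 = 95 ≡ 3 (mod 92)
(3)^3 ≡ 27 (mod 92)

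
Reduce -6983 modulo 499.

3

-6983 = -14*499 + 3, so -6983 ≡ 3 (mod 499).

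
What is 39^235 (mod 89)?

By square-and-multiply:
235 in binary is 11101011, i.e. 235 = 128 + 64 + 32 + 8 + 2 + 1.
39^1 ≡ 39 (mod 89)
39^2 ≡ 39^2 = 1521 ≡ 8 (mod 89)
39^4 ≡ 8^2 = 64 (mod 89)
39^8 ≡ 64^2 = 4096 ≡ 2 (mod 89)
39^16 ≡ 2^2 = 4 (mod 89)
39^32 ≡ 4^2 = 16 (mod 89)
39^64 ≡ 16^2 = 256 ≡ 78 (mod 89)
39^128 ≡ 78^2 = 6084 ≡ 32 (mod 89)
39^235 = 39^128 * 39^64 * 39^32 * 39^8 * 39^2 * 39^1 ≡ 32 * 78 * 16 * 2 * 8 * 39 (mod 89).
Accumulate the product:
32 * 78 = 2496 ≡ 4
4 * 16 = 64
64 * 2 = 128 ≡ 39
39 * 8 = 312 ≡ 45
45 * 39 = 1755 ≡ 64

64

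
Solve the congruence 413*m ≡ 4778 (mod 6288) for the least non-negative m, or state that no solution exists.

gcd(413, 6288) = 1, so a unique solution mod 6288 exists.
413⁻¹ ≡ 3989 (mod 6288).
m ≡ 3989*4778 ≡ 514 (mod 6288).

514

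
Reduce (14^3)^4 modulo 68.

4

(14)^3 ≡ 24 (mod 68)
(24)^4 ≡ 4 (mod 68)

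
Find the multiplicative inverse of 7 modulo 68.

39

68 = 9·7 + 5
7 = 1·5 + 2
5 = 2·2 + 1
2 = 2·1 + 0
gcd(7, 68) = 1, so the inverse exists.
Back-substitute for 1:
1 = 1·5 − 2·2
  = −2·7 + 3·5
  = 3·68 − 29·7
So 7⁻¹ ≡ −29 ≡ 39 (mod 68).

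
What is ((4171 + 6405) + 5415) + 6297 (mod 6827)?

1807

4171 + 6405 = 10576 ≡ 3749 (mod 6827)
3749 + 5415 = 9164 ≡ 2337 (mod 6827)
2337 + 6297 = 8634 ≡ 1807 (mod 6827)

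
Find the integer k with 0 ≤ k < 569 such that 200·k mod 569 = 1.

569 = 2*200 + 169
200 = 1*169 + 31
169 = 5*31 + 14
31 = 2*14 + 3
14 = 4*3 + 2
3 = 1*2 + 1
2 = 2*1 + 0
gcd(200, 569) = 1, so the inverse exists.
Back-substitute for 1:
1 = 1*3 − 1*2
  = −1*14 + 5*3
  = 5*31 − 11*14
  = −11*169 + 60*31
  = 60*200 − 71*169
  = −71*569 + 202*200
So 200⁻¹ ≡ 202 (mod 569).

202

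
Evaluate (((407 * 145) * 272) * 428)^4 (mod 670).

350

407 * 145 = 59015 ≡ 55 (mod 670)
55 * 272 = 14960 ≡ 220 (mod 670)
220 * 428 = 94160 ≡ 360 (mod 670)
(360)^4 ≡ 350 (mod 670)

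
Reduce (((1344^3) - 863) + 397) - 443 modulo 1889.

210

(1344)^3 ≡ 1119 (mod 1889)
1119 - 863 = 256
256 + 397 = 653
653 - 443 = 210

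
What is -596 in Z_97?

-596 = -7*97 + 83, so -596 ≡ 83 (mod 97).

83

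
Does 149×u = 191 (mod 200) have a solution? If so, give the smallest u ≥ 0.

gcd(149, 200) = 1, so a unique solution mod 200 exists.
149⁻¹ ≡ 149 (mod 200).
u ≡ 149×191 ≡ 59 (mod 200).

59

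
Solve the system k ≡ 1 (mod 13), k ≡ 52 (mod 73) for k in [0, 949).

417

13⁻¹ mod 73: 13·45 ≡ 1 (mod 73), so 13⁻¹ ≡ 45.
k = 1 + 13·((52 − 1)·45 mod 73) = 1 + 13·32 = 417.
Check: 417 mod 13 = 1, 417 mod 73 = 52. ✓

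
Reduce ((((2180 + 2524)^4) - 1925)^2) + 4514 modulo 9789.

7092

2180 + 2524 = 4704
(4704)^4 ≡ 6282 (mod 9789)
6282 - 1925 = 4357
(4357)^2 ≡ 2578 (mod 9789)
2578 + 4514 = 7092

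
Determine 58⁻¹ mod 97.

92

Apply the Euclidean algorithm and back-substitute:
97 = 1*58 + 39
58 = 1*39 + 19
39 = 2*19 + 1
19 = 19*1 + 0
gcd(58, 97) = 1, so the inverse exists.
Back-substitute for 1:
1 = 1*39 − 2*19
  = −2*58 + 3*39
  = 3*97 − 5*58
So 58⁻¹ ≡ −5 ≡ 92 (mod 97).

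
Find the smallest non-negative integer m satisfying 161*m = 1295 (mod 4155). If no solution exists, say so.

gcd(161, 4155) = 1, so a unique solution mod 4155 exists.
161⁻¹ ≡ 671 (mod 4155).
m ≡ 671*1295 ≡ 550 (mod 4155).

550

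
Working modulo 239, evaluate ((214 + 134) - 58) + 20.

71

214 + 134 = 348 ≡ 109 (mod 239)
109 - 58 = 51
51 + 20 = 71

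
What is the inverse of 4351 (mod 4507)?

1589

4507 = 1×4351 + 156
4351 = 27×156 + 139
156 = 1×139 + 17
139 = 8×17 + 3
17 = 5×3 + 2
3 = 1×2 + 1
2 = 2×1 + 0
gcd(4351, 4507) = 1, so the inverse exists.
Bézout: 1 = −1534×4507 + 1589×4351.
So 4351⁻¹ ≡ 1589 (mod 4507).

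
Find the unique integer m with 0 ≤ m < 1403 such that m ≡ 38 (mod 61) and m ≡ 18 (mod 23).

61⁻¹ mod 23: 61×20 ≡ 1 (mod 23), so 61⁻¹ ≡ 20.
m = 38 + 61×((18 − 38)×20 mod 23) = 38 + 61×14 = 892.

892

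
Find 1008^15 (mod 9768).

Compute successive squares:
15 in binary is 1111, i.e. 15 = 8 + 4 + 2 + 1.
1008^1 ≡ 1008 (mod 9768)
1008^2 ≡ 1008^2 = 1016064 ≡ 192 (mod 9768)
1008^4 ≡ 192^2 = 36864 ≡ 7560 (mod 9768)
1008^8 ≡ 7560^2 = 57153600 ≡ 1032 (mod 9768)
1008^15 = 1008^8 * 1008^4 * 1008^2 * 1008^1 ≡ 1032 * 7560 * 192 * 1008 (mod 9768).
Accumulate the product:
1032 * 7560 = 7801920 ≡ 7056
7056 * 192 = 1354752 ≡ 6768
6768 * 1008 = 6822144 ≡ 4080

4080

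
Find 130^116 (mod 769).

Compute successive squares:
130^1 ≡ 130 (mod 769)
130^2 ≡ 130^2 = 16900 ≡ 751 (mod 769)
130^4 ≡ 751^2 = 564001 ≡ 324 (mod 769)
130^8 ≡ 324^2 = 104976 ≡ 392 (mod 769)
130^16 ≡ 392^2 = 153664 ≡ 633 (mod 769)
130^32 ≡ 633^2 = 400689 ≡ 40 (mod 769)
130^64 ≡ 40^2 = 1600 ≡ 62 (mod 769)
130^116 = 130^64 × 130^32 × 130^16 × 130^4 ≡ 62 × 40 × 633 × 324 (mod 769).
Accumulate the product:
62 × 40 = 2480 ≡ 173
173 × 633 = 109509 ≡ 311
311 × 324 = 100764 ≡ 25

25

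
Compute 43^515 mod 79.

70

Using repeated squaring:
515 in binary is 1000000011, i.e. 515 = 512 + 2 + 1.
43^1 ≡ 43 (mod 79)
43^2 ≡ 43^2 = 1849 ≡ 32 (mod 79)
43^4 ≡ 32^2 = 1024 ≡ 76 (mod 79)
43^8 ≡ 76^2 = 5776 ≡ 9 (mod 79)
43^16 ≡ 9^2 = 81 ≡ 2 (mod 79)
43^32 ≡ 2^2 = 4 (mod 79)
43^64 ≡ 4^2 = 16 (mod 79)
43^128 ≡ 16^2 = 256 ≡ 19 (mod 79)
43^256 ≡ 19^2 = 361 ≡ 45 (mod 79)
43^512 ≡ 45^2 = 2025 ≡ 50 (mod 79)
43^515 = 43^512 · 43^2 · 43^1 ≡ 50 · 32 · 43 (mod 79).
Accumulate the product:
50 · 32 = 1600 ≡ 20
20 · 43 = 860 ≡ 70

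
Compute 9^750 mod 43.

By square-and-multiply:
750 in binary is 1011101110, i.e. 750 = 512 + 128 + 64 + 32 + 8 + 4 + 2.
9^1 ≡ 9 (mod 43)
9^2 ≡ 9^2 = 81 ≡ 38 (mod 43)
9^4 ≡ 38^2 = 1444 ≡ 25 (mod 43)
9^8 ≡ 25^2 = 625 ≡ 23 (mod 43)
9^16 ≡ 23^2 = 529 ≡ 13 (mod 43)
9^32 ≡ 13^2 = 169 ≡ 40 (mod 43)
9^64 ≡ 40^2 = 1600 ≡ 9 (mod 43)
9^128 ≡ 9^2 = 81 ≡ 38 (mod 43)
9^256 ≡ 38^2 = 1444 ≡ 25 (mod 43)
9^512 ≡ 25^2 = 625 ≡ 23 (mod 43)
9^750 = 9^512 × 9^128 × 9^64 × 9^32 × 9^8 × 9^4 × 9^2 ≡ 23 × 38 × 9 × 40 × 23 × 25 × 38 (mod 43).
Accumulate the product:
23 × 38 = 874 ≡ 14
14 × 9 = 126 ≡ 40
40 × 40 = 1600 ≡ 9
9 × 23 = 207 ≡ 35
35 × 25 = 875 ≡ 15
15 × 38 = 570 ≡ 11

11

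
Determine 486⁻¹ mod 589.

589 = 1·486 + 103
486 = 4·103 + 74
103 = 1·74 + 29
74 = 2·29 + 16
29 = 1·16 + 13
16 = 1·13 + 3
13 = 4·3 + 1
3 = 3·1 + 0
gcd(486, 589) = 1, so the inverse exists.
Back-substitute for 1:
1 = 1·13 − 4·3
  = −4·16 + 5·13
  = 5·29 − 9·16
  = −9·74 + 23·29
  = 23·103 − 32·74
  = −32·486 + 151·103
  = 151·589 − 183·486
So 486⁻¹ ≡ −183 ≡ 406 (mod 589).

406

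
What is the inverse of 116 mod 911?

322

911 = 7·116 + 99
116 = 1·99 + 17
99 = 5·17 + 14
17 = 1·14 + 3
14 = 4·3 + 2
3 = 1·2 + 1
2 = 2·1 + 0
gcd(116, 911) = 1, so the inverse exists.
Back-substitute for 1:
1 = 1·3 − 1·2
  = −1·14 + 5·3
  = 5·17 − 6·14
  = −6·99 + 35·17
  = 35·116 − 41·99
  = −41·911 + 322·116
So 116⁻¹ ≡ 322 (mod 911).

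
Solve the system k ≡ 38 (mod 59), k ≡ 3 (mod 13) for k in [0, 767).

510

59⁻¹ mod 13: 59·2 ≡ 1 (mod 13), so 59⁻¹ ≡ 2.
k = 38 + 59·((3 − 38)·2 mod 13) = 38 + 59·8 = 510.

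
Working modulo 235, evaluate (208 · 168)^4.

191

208 · 168 = 34944 ≡ 164 (mod 235)
(164)^4 ≡ 191 (mod 235)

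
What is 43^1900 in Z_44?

43^1 ≡ 43 (mod 44)
43^2 ≡ 43^2 = 1849 ≡ 1 (mod 44)
43^4 ≡ 1^2 = 1 (mod 44)
43^8 ≡ 1^2 = 1 (mod 44)
43^16 ≡ 1^2 = 1 (mod 44)
43^32 ≡ 1^2 = 1 (mod 44)
43^64 ≡ 1^2 = 1 (mod 44)
43^128 ≡ 1^2 = 1 (mod 44)
43^256 ≡ 1^2 = 1 (mod 44)
43^512 ≡ 1^2 = 1 (mod 44)
43^1024 ≡ 1^2 = 1 (mod 44)
43^1900 = 43^1024 · 43^512 · 43^256 · 43^64 · 43^32 · 43^8 · 43^4 ≡ 1 · 1 · 1 · 1 · 1 · 1 · 1 (mod 44).
Accumulate the product:
1 · 1 = 1
1 · 1 = 1
1 · 1 = 1
1 · 1 = 1
1 · 1 = 1
1 · 1 = 1

1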